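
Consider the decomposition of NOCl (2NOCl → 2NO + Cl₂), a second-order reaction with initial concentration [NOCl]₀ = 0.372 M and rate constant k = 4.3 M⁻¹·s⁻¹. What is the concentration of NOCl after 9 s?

0.02416 M

Step 1: For a second-order reaction: 1/[NOCl] = 1/[NOCl]₀ + kt
Step 2: 1/[NOCl] = 1/0.372 + 4.3 × 9
Step 3: 1/[NOCl] = 2.688 + 38.7 = 41.39
Step 4: [NOCl] = 1/41.39 = 0.02416 M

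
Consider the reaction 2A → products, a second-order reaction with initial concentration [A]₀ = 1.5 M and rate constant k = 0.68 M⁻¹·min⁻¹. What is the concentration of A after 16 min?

0.08661 M

Step 1: For a second-order reaction: 1/[A] = 1/[A]₀ + kt
Step 2: 1/[A] = 1/1.5 + 0.68 × 16
Step 3: 1/[A] = 0.6667 + 10.88 = 11.55
Step 4: [A] = 1/11.55 = 0.08661 M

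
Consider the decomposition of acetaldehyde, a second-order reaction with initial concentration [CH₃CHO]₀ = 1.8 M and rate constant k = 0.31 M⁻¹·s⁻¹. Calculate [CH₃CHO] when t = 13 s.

0.2181 M

Step 1: For a second-order reaction: 1/[CH₃CHO] = 1/[CH₃CHO]₀ + kt
Step 2: 1/[CH₃CHO] = 1/1.8 + 0.31 × 13
Step 3: 1/[CH₃CHO] = 0.5556 + 4.03 = 4.586
Step 4: [CH₃CHO] = 1/4.586 = 0.2181 M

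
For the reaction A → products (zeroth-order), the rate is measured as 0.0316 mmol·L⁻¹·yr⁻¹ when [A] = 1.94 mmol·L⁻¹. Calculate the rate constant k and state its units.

0.0316 mmol·L⁻¹·yr⁻¹

Step 1: For a zeroth-order reaction, rate = k (independent of concentration).
Step 2: k = rate = 0.0316 mmol·L⁻¹·yr⁻¹.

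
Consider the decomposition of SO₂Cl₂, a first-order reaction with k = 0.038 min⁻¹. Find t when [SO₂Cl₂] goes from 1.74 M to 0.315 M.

44.98 min

Step 1: For first-order: t = ln([SO₂Cl₂]₀/[SO₂Cl₂])/k
Step 2: t = ln(1.74/0.315)/0.038
Step 3: t = ln(5.524)/0.038
Step 4: t = 1.709/0.038 = 44.98 min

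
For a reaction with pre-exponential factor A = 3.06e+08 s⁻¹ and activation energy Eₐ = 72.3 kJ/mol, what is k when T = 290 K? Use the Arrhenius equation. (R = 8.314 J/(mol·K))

2.90e-05 s⁻¹

Step 1: Use the Arrhenius equation: k = A × exp(-Eₐ/RT)
Step 2: Convert Eₐ to J/mol: 72.3 kJ/mol = 72300 J/mol
Step 3: Calculate the exponent: -Eₐ/(RT) = -72300/(8.314 × 290) = -29.98681
Step 4: k = 3.06e+08 × exp(-29.98681)
Step 5: k = 3.06e+08 × 9.48187e-14 = 2.9015e-05 s⁻¹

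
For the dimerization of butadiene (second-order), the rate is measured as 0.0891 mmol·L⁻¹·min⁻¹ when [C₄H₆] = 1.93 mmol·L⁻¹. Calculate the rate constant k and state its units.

0.02392 (mmol·L⁻¹)⁻¹·min⁻¹

Step 1: rate = k[C₄H₆]^2, so k = rate / [C₄H₆]^2.
Step 2: k = 0.0891 / (1.93)^2 = 0.0891 / 3.725.
Step 3: k = 0.02392 (mmol·L⁻¹)⁻¹·min⁻¹.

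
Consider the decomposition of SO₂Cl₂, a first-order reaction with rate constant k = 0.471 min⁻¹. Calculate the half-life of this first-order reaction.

1.472 min

Step 1: For a first-order reaction, t₁/₂ = ln(2)/k
Step 2: t₁/₂ = ln(2)/0.471
Step 3: t₁/₂ = 0.6931/0.471 = 1.472 min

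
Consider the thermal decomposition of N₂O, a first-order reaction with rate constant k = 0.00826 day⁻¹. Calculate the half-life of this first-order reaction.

83.92 day

Step 1: For a first-order reaction, t₁/₂ = ln(2)/k
Step 2: t₁/₂ = ln(2)/0.00826
Step 3: t₁/₂ = 0.6931/0.00826 = 83.92 day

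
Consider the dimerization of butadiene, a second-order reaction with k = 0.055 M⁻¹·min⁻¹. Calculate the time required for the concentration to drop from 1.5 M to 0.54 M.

21.55 min

Step 1: For second-order: t = (1/[C₄H₆] - 1/[C₄H₆]₀)/k
Step 2: t = (1/0.54 - 1/1.5)/0.055
Step 3: t = (1.852 - 0.6667)/0.055
Step 4: t = 1.185/0.055 = 21.55 min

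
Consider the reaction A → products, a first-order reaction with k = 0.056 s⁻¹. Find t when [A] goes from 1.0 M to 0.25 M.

24.76 s

Step 1: For first-order: t = ln([A]₀/[A])/k
Step 2: t = ln(1.0/0.25)/0.056
Step 3: t = ln(4)/0.056
Step 4: t = 1.386/0.056 = 24.76 s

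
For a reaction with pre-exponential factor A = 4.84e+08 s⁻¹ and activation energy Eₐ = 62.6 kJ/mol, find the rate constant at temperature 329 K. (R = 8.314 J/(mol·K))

5.57e-02 s⁻¹

Step 1: Use the Arrhenius equation: k = A × exp(-Eₐ/RT)
Step 2: Convert Eₐ to J/mol: 62.6 kJ/mol = 62600 J/mol
Step 3: Calculate the exponent: -Eₐ/(RT) = -62600/(8.314 × 329) = -22.88592
Step 4: k = 4.84e+08 × exp(-22.88592)
Step 5: k = 4.84e+08 × 1.15019e-10 = 5.5669e-02 s⁻¹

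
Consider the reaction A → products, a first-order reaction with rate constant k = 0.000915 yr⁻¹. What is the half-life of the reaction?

757.5 yr

Step 1: For a first-order reaction, t₁/₂ = ln(2)/k
Step 2: t₁/₂ = ln(2)/0.000915
Step 3: t₁/₂ = 0.6931/0.000915 = 757.5 yr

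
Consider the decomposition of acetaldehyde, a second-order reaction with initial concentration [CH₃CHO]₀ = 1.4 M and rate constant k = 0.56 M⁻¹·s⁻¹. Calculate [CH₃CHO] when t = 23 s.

0.07356 M

Step 1: For a second-order reaction: 1/[CH₃CHO] = 1/[CH₃CHO]₀ + kt
Step 2: 1/[CH₃CHO] = 1/1.4 + 0.56 × 23
Step 3: 1/[CH₃CHO] = 0.7143 + 12.88 = 13.59
Step 4: [CH₃CHO] = 1/13.59 = 0.07356 M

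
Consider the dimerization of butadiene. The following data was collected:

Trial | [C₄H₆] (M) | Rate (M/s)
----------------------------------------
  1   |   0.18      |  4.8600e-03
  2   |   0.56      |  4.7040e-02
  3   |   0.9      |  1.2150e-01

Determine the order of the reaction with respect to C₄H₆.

second order (2)

Step 1: Compare trials to find order n where rate₂/rate₁ = ([C₄H₆]₂/[C₄H₆]₁)^n
Step 2: rate₂/rate₁ = 4.7040e-02/4.8600e-03 = 9.679
Step 3: [C₄H₆]₂/[C₄H₆]₁ = 0.56/0.18 = 3.111
Step 4: n = ln(9.679)/ln(3.111) = 2.00 ≈ 2
Step 5: The reaction is second order in C₄H₆.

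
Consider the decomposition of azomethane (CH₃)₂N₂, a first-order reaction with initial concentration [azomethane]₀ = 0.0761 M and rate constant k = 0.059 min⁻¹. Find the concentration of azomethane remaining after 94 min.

0.000297 M

Step 1: For a first-order reaction: [azomethane] = [azomethane]₀ × e^(-kt)
Step 2: [azomethane] = 0.0761 × e^(-0.059 × 94)
Step 3: [azomethane] = 0.0761 × e^(-5.546)
Step 4: [azomethane] = 0.0761 × 0.00390304 = 0.000297 M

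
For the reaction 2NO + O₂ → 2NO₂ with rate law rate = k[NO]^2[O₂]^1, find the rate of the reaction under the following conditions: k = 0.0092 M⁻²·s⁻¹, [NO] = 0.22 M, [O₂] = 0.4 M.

0.0001781 M/s

Step 1: The rate law is rate = k[NO]^2[O₂]^1
Step 2: Substitute: rate = 0.0092 × (0.22)^2 × (0.4)^1
Step 3: rate = 0.0092 × 0.0484 × 0.4 = 0.000178112 M/s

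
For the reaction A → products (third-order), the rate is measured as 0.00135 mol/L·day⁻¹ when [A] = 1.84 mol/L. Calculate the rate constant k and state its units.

0.0002167 (mol/L)⁻²·day⁻¹

Step 1: rate = k[A]^3, so k = rate / [A]^3.
Step 2: k = 0.00135 / (1.84)^3 = 0.00135 / 6.23.
Step 3: k = 0.0002167 (mol/L)⁻²·day⁻¹.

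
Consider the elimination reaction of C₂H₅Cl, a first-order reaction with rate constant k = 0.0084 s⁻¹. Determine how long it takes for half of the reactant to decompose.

82.52 s

Step 1: For a first-order reaction, t₁/₂ = ln(2)/k
Step 2: t₁/₂ = ln(2)/0.0084
Step 3: t₁/₂ = 0.6931/0.0084 = 82.52 s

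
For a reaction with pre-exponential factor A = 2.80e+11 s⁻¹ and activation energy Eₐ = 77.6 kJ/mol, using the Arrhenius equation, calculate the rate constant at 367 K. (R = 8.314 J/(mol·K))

2.52e+00 s⁻¹

Step 1: Use the Arrhenius equation: k = A × exp(-Eₐ/RT)
Step 2: Convert Eₐ to J/mol: 77.6 kJ/mol = 77600 J/mol
Step 3: Calculate the exponent: -Eₐ/(RT) = -77600/(8.314 × 367) = -25.43230
Step 4: k = 2.80e+11 × exp(-25.43230)
Step 5: k = 2.80e+11 × 9.01348e-12 = 2.5238e+00 s⁻¹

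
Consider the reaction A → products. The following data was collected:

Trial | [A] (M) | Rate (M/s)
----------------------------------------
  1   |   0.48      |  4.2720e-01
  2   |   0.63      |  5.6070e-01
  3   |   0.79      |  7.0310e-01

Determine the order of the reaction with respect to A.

first order (1)

Step 1: Compare trials to find order n where rate₂/rate₁ = ([A]₂/[A]₁)^n
Step 2: rate₂/rate₁ = 5.6070e-01/4.2720e-01 = 1.312
Step 3: [A]₂/[A]₁ = 0.63/0.48 = 1.312
Step 4: n = ln(1.312)/ln(1.312) = 1.00 ≈ 1
Step 5: The reaction is first order in A.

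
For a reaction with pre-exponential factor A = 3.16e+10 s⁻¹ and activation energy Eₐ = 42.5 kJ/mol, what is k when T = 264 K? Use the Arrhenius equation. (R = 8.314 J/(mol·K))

1.23e+02 s⁻¹

Step 1: Use the Arrhenius equation: k = A × exp(-Eₐ/RT)
Step 2: Convert Eₐ to J/mol: 42.5 kJ/mol = 42500 J/mol
Step 3: Calculate the exponent: -Eₐ/(RT) = -42500/(8.314 × 264) = -19.36310
Step 4: k = 3.16e+10 × exp(-19.36310)
Step 5: k = 3.16e+10 × 3.89684e-09 = 1.2314e+02 s⁻¹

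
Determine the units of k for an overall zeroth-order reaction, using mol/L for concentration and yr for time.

mol/L·yr⁻¹

Step 1: For overall order n, rate = k × (concentration)^n.
Step 2: Rate has units mol/L·yr⁻¹; concentration term has units (mol/L)^0.
Step 3: k = rate / (concentration)^n, so units of k = (mol/L)^(1-0)·yr⁻¹ = mol/L·yr⁻¹.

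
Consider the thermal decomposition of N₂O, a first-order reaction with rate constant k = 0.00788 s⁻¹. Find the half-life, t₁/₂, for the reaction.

87.96 s

Step 1: For a first-order reaction, t₁/₂ = ln(2)/k
Step 2: t₁/₂ = ln(2)/0.00788
Step 3: t₁/₂ = 0.6931/0.00788 = 87.96 s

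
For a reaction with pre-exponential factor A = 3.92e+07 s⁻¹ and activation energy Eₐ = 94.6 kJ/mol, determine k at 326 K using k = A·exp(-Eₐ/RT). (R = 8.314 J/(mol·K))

2.72e-08 s⁻¹

Step 1: Use the Arrhenius equation: k = A × exp(-Eₐ/RT)
Step 2: Convert Eₐ to J/mol: 94.6 kJ/mol = 94600 J/mol
Step 3: Calculate the exponent: -Eₐ/(RT) = -94600/(8.314 × 326) = -34.90306
Step 4: k = 3.92e+07 × exp(-34.90306)
Step 5: k = 3.92e+07 × 6.94694e-16 = 2.7232e-08 s⁻¹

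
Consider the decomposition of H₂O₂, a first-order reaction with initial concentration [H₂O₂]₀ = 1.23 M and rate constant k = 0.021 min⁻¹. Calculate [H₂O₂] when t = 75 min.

0.2546 M

Step 1: For a first-order reaction: [H₂O₂] = [H₂O₂]₀ × e^(-kt)
Step 2: [H₂O₂] = 1.23 × e^(-0.021 × 75)
Step 3: [H₂O₂] = 1.23 × e^(-1.575)
Step 4: [H₂O₂] = 1.23 × 0.207008 = 0.2546 M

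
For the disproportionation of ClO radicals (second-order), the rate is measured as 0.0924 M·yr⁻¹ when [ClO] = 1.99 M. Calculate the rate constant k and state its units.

0.02333 M⁻¹·yr⁻¹

Step 1: rate = k[ClO]^2, so k = rate / [ClO]^2.
Step 2: k = 0.0924 / (1.99)^2 = 0.0924 / 3.96.
Step 3: k = 0.02333 M⁻¹·yr⁻¹.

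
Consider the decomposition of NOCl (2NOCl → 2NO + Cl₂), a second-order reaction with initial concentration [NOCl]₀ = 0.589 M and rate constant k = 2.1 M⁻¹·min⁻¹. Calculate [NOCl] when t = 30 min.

0.01546 M

Step 1: For a second-order reaction: 1/[NOCl] = 1/[NOCl]₀ + kt
Step 2: 1/[NOCl] = 1/0.589 + 2.1 × 30
Step 3: 1/[NOCl] = 1.698 + 63 = 64.7
Step 4: [NOCl] = 1/64.7 = 0.01546 M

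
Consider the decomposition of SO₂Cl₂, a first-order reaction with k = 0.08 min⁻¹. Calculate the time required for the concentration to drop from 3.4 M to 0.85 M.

17.33 min

Step 1: For first-order: t = ln([SO₂Cl₂]₀/[SO₂Cl₂])/k
Step 2: t = ln(3.4/0.85)/0.08
Step 3: t = ln(4)/0.08
Step 4: t = 1.386/0.08 = 17.33 min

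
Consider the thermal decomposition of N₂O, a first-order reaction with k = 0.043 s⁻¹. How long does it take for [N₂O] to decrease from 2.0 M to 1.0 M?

16.12 s

Step 1: For first-order: t = ln([N₂O]₀/[N₂O])/k
Step 2: t = ln(2.0/1.0)/0.043
Step 3: t = ln(2)/0.043
Step 4: t = 0.6931/0.043 = 16.12 s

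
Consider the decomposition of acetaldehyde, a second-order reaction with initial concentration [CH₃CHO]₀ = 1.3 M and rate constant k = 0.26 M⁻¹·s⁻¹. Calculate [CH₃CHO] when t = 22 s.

0.1541 M

Step 1: For a second-order reaction: 1/[CH₃CHO] = 1/[CH₃CHO]₀ + kt
Step 2: 1/[CH₃CHO] = 1/1.3 + 0.26 × 22
Step 3: 1/[CH₃CHO] = 0.7692 + 5.72 = 6.489
Step 4: [CH₃CHO] = 1/6.489 = 0.1541 M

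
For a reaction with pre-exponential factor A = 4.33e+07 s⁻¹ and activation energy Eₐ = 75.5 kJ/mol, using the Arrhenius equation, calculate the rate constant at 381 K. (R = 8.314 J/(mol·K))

1.93e-03 s⁻¹

Step 1: Use the Arrhenius equation: k = A × exp(-Eₐ/RT)
Step 2: Convert Eₐ to J/mol: 75.5 kJ/mol = 75500 J/mol
Step 3: Calculate the exponent: -Eₐ/(RT) = -75500/(8.314 × 381) = -23.83482
Step 4: k = 4.33e+07 × exp(-23.83482)
Step 5: k = 4.33e+07 × 4.45317e-11 = 1.9282e-03 s⁻¹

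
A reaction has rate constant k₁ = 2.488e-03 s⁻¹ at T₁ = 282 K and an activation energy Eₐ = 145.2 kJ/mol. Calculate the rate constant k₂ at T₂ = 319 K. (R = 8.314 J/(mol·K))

3.277e+00 s⁻¹

Step 1: Use the two-temperature Arrhenius form: ln(k₂/k₁) = -Eₐ/R × (1/T₂ - 1/T₁)
Step 2: Convert Eₐ to J/mol: 145.2 kJ/mol = 145200 J/mol
Step 3: 1/T₂ - 1/T₁ = 1/319 - 1/282 = -4.113031e-04 K⁻¹
Step 4: ln(k₂/k₁) = -145200/8.314 × -4.113031e-04 = 7.18321
Step 5: k₂ = k₁ × exp(7.18321) = 2.488e-03 × 1.31713e+03 = 3.277e+00 s⁻¹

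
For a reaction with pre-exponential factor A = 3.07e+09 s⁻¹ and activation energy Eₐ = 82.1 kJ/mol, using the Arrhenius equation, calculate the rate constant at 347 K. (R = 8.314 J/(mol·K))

1.34e-03 s⁻¹

Step 1: Use the Arrhenius equation: k = A × exp(-Eₐ/RT)
Step 2: Convert Eₐ to J/mol: 82.1 kJ/mol = 82100 J/mol
Step 3: Calculate the exponent: -Eₐ/(RT) = -82100/(8.314 × 347) = -28.45795
Step 4: k = 3.07e+09 × exp(-28.45795)
Step 5: k = 3.07e+09 × 4.37391e-13 = 1.3428e-03 s⁻¹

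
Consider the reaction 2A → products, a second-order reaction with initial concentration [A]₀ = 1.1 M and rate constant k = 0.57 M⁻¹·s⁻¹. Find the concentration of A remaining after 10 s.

0.1513 M

Step 1: For a second-order reaction: 1/[A] = 1/[A]₀ + kt
Step 2: 1/[A] = 1/1.1 + 0.57 × 10
Step 3: 1/[A] = 0.9091 + 5.7 = 6.609
Step 4: [A] = 1/6.609 = 0.1513 M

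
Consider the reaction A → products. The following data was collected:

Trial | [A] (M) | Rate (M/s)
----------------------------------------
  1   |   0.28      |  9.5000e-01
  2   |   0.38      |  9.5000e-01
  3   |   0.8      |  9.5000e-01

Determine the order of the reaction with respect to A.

zeroth order (0)

Step 1: Compare trials - when concentration changes, rate stays constant.
Step 2: rate₂/rate₁ = 9.5000e-01/9.5000e-01 = 1
Step 3: [A]₂/[A]₁ = 0.38/0.28 = 1.357
Step 4: Since rate ratio ≈ (conc ratio)^0, the reaction is zeroth order.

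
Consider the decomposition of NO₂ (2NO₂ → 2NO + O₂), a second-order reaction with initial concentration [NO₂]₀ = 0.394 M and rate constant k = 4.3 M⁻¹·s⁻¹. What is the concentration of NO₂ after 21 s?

0.01077 M

Step 1: For a second-order reaction: 1/[NO₂] = 1/[NO₂]₀ + kt
Step 2: 1/[NO₂] = 1/0.394 + 4.3 × 21
Step 3: 1/[NO₂] = 2.538 + 90.3 = 92.84
Step 4: [NO₂] = 1/92.84 = 0.01077 M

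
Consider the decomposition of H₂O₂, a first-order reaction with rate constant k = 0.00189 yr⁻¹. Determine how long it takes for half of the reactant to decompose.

366.7 yr

Step 1: For a first-order reaction, t₁/₂ = ln(2)/k
Step 2: t₁/₂ = ln(2)/0.00189
Step 3: t₁/₂ = 0.6931/0.00189 = 366.7 yr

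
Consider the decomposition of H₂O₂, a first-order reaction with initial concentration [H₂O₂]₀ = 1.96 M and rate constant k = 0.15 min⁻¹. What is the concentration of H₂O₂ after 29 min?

0.0253 M

Step 1: For a first-order reaction: [H₂O₂] = [H₂O₂]₀ × e^(-kt)
Step 2: [H₂O₂] = 1.96 × e^(-0.15 × 29)
Step 3: [H₂O₂] = 1.96 × e^(-4.35)
Step 4: [H₂O₂] = 1.96 × 0.0129068 = 0.0253 M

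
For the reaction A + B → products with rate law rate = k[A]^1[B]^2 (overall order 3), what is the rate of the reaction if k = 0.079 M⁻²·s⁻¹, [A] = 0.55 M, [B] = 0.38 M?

0.006274 M/s

Step 1: The rate law is rate = k[A]^1[B]^2, overall order = 1+2 = 3
Step 2: Substitute values: rate = 0.079 × (0.55)^1 × (0.38)^2
Step 3: rate = 0.079 × 0.55 × 0.1444 = 0.00627418 M/s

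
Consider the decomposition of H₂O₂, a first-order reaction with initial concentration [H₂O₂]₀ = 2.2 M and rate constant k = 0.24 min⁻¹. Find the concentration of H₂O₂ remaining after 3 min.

1.071 M

Step 1: For a first-order reaction: [H₂O₂] = [H₂O₂]₀ × e^(-kt)
Step 2: [H₂O₂] = 2.2 × e^(-0.24 × 3)
Step 3: [H₂O₂] = 2.2 × e^(-0.72)
Step 4: [H₂O₂] = 2.2 × 0.486752 = 1.071 M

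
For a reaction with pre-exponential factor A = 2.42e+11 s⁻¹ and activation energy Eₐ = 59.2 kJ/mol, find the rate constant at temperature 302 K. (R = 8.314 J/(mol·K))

1.39e+01 s⁻¹

Step 1: Use the Arrhenius equation: k = A × exp(-Eₐ/RT)
Step 2: Convert Eₐ to J/mol: 59.2 kJ/mol = 59200 J/mol
Step 3: Calculate the exponent: -Eₐ/(RT) = -59200/(8.314 × 302) = -23.57788
Step 4: k = 2.42e+11 × exp(-23.57788)
Step 5: k = 2.42e+11 × 5.75780e-11 = 1.3934e+01 s⁻¹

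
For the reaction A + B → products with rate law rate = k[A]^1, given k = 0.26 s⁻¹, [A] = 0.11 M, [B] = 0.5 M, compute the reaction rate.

0.0286 M/s

Step 1: The rate law is rate = k[A]^1
Step 2: Note that the rate does not depend on [B] (zero order in B).
Step 3: rate = 0.26 × (0.11)^1 = 0.0286 M/s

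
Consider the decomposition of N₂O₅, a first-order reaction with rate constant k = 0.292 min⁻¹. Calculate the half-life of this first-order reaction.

2.374 min

Step 1: For a first-order reaction, t₁/₂ = ln(2)/k
Step 2: t₁/₂ = ln(2)/0.292
Step 3: t₁/₂ = 0.6931/0.292 = 2.374 min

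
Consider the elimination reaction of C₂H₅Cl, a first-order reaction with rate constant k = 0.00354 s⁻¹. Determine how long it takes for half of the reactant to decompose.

195.8 s

Step 1: For a first-order reaction, t₁/₂ = ln(2)/k
Step 2: t₁/₂ = ln(2)/0.00354
Step 3: t₁/₂ = 0.6931/0.00354 = 195.8 s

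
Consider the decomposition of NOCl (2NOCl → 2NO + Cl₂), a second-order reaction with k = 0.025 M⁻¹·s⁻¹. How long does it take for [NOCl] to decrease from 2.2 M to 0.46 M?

68.77 s

Step 1: For second-order: t = (1/[NOCl] - 1/[NOCl]₀)/k
Step 2: t = (1/0.46 - 1/2.2)/0.025
Step 3: t = (2.174 - 0.4545)/0.025
Step 4: t = 1.719/0.025 = 68.77 s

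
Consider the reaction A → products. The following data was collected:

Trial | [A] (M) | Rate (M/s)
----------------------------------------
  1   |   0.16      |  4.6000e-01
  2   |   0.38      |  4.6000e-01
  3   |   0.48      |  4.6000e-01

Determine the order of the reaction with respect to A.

zeroth order (0)

Step 1: Compare trials - when concentration changes, rate stays constant.
Step 2: rate₂/rate₁ = 4.6000e-01/4.6000e-01 = 1
Step 3: [A]₂/[A]₁ = 0.38/0.16 = 2.375
Step 4: Since rate ratio ≈ (conc ratio)^0, the reaction is zeroth order.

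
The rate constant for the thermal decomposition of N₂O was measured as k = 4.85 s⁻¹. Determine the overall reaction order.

first order (1)

Step 1: The units of k for an nth-order reaction are (concentration)^(1-n)·(time)⁻¹.
Step 2: Here k has units s⁻¹, so the concentration exponent is 0.
Step 3: 1 - n = 0 ⇒ n = 1. The reaction is first order.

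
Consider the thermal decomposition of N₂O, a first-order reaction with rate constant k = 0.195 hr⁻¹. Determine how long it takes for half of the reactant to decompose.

3.555 hr

Step 1: For a first-order reaction, t₁/₂ = ln(2)/k
Step 2: t₁/₂ = ln(2)/0.195
Step 3: t₁/₂ = 0.6931/0.195 = 3.555 hr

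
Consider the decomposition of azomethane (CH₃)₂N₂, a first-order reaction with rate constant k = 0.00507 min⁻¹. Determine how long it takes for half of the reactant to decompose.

136.7 min

Step 1: For a first-order reaction, t₁/₂ = ln(2)/k
Step 2: t₁/₂ = ln(2)/0.00507
Step 3: t₁/₂ = 0.6931/0.00507 = 136.7 min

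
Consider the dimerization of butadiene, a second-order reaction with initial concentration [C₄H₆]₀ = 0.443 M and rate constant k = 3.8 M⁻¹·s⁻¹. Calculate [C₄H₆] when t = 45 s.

0.005772 M

Step 1: For a second-order reaction: 1/[C₄H₆] = 1/[C₄H₆]₀ + kt
Step 2: 1/[C₄H₆] = 1/0.443 + 3.8 × 45
Step 3: 1/[C₄H₆] = 2.257 + 171 = 173.3
Step 4: [C₄H₆] = 1/173.3 = 0.005772 M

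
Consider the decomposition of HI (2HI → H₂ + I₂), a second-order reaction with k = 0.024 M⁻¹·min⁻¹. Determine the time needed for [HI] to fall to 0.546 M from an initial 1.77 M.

52.77 min

Step 1: For second-order: t = (1/[HI] - 1/[HI]₀)/k
Step 2: t = (1/0.546 - 1/1.77)/0.024
Step 3: t = (1.832 - 0.565)/0.024
Step 4: t = 1.267/0.024 = 52.77 min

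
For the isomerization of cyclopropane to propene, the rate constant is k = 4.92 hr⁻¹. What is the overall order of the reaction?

first order (1)

Step 1: The units of k for an nth-order reaction are (concentration)^(1-n)·(time)⁻¹.
Step 2: Here k has units hr⁻¹, so the concentration exponent is 0.
Step 3: 1 - n = 0 ⇒ n = 1. The reaction is first order.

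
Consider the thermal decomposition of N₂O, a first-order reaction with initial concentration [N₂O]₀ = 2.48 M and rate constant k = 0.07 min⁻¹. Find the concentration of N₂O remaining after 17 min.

0.7545 M

Step 1: For a first-order reaction: [N₂O] = [N₂O]₀ × e^(-kt)
Step 2: [N₂O] = 2.48 × e^(-0.07 × 17)
Step 3: [N₂O] = 2.48 × e^(-1.19)
Step 4: [N₂O] = 2.48 × 0.304221 = 0.7545 M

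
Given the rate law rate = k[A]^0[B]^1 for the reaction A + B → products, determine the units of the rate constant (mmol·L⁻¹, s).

s⁻¹

Step 1: Overall order = 0 + 1 = 1.
Step 2: rate has units mmol·L⁻¹·s⁻¹; [A]^0[B]^1 has units (mmol·L⁻¹)^1.
Step 3: k = rate/([A]^0[B]^1), so units of k = (mmol·L⁻¹)^(1-1)·s⁻¹ = s⁻¹.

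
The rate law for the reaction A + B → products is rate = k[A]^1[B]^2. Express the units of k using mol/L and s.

(mol/L)⁻²·s⁻¹

Step 1: Overall order = 1 + 2 = 3.
Step 2: rate has units mol/L·s⁻¹; [A]^1[B]^2 has units (mol/L)^3.
Step 3: k = rate/([A]^1[B]^2), so units of k = (mol/L)^(1-3)·s⁻¹ = (mol/L)⁻²·s⁻¹.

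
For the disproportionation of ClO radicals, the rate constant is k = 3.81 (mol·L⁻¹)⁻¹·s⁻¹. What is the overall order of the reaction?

second order (2)

Step 1: The units of k for an nth-order reaction are (concentration)^(1-n)·(time)⁻¹.
Step 2: Here k has units (mol·L⁻¹)⁻¹·s⁻¹, so the concentration exponent is -1.
Step 3: 1 - n = -1 ⇒ n = 2. The reaction is second order.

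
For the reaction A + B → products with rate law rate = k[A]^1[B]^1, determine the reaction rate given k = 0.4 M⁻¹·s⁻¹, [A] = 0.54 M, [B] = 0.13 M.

0.02808 M/s

Step 1: The rate law is rate = k[A]^1[B]^1
Step 2: Substitute: rate = 0.4 × (0.54)^1 × (0.13)^1
Step 3: rate = 0.4 × 0.54 × 0.13 = 0.02808 M/s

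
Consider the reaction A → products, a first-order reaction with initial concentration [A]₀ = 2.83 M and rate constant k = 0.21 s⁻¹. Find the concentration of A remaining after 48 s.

0.0001186 M

Step 1: For a first-order reaction: [A] = [A]₀ × e^(-kt)
Step 2: [A] = 2.83 × e^(-0.21 × 48)
Step 3: [A] = 2.83 × e^(-10.08)
Step 4: [A] = 2.83 × 4.19094e-05 = 0.0001186 M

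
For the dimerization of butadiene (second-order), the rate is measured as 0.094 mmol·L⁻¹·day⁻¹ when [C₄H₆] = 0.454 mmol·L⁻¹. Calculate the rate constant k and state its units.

0.4561 (mmol·L⁻¹)⁻¹·day⁻¹

Step 1: rate = k[C₄H₆]^2, so k = rate / [C₄H₆]^2.
Step 2: k = 0.094 / (0.454)^2 = 0.094 / 0.2061.
Step 3: k = 0.4561 (mmol·L⁻¹)⁻¹·day⁻¹.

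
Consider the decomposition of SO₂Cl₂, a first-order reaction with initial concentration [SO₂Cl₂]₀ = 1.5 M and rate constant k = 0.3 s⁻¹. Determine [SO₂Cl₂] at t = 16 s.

0.01234 M

Step 1: For a first-order reaction: [SO₂Cl₂] = [SO₂Cl₂]₀ × e^(-kt)
Step 2: [SO₂Cl₂] = 1.5 × e^(-0.3 × 16)
Step 3: [SO₂Cl₂] = 1.5 × e^(-4.8)
Step 4: [SO₂Cl₂] = 1.5 × 0.00822975 = 0.01234 M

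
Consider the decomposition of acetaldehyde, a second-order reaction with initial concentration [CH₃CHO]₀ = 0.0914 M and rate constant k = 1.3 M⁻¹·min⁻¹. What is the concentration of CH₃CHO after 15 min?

0.03285 M

Step 1: For a second-order reaction: 1/[CH₃CHO] = 1/[CH₃CHO]₀ + kt
Step 2: 1/[CH₃CHO] = 1/0.0914 + 1.3 × 15
Step 3: 1/[CH₃CHO] = 10.94 + 19.5 = 30.44
Step 4: [CH₃CHO] = 1/30.44 = 0.03285 M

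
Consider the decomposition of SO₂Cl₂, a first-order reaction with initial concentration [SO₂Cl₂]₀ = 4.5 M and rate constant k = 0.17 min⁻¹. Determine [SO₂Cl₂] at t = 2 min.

3.203 M

Step 1: For a first-order reaction: [SO₂Cl₂] = [SO₂Cl₂]₀ × e^(-kt)
Step 2: [SO₂Cl₂] = 4.5 × e^(-0.17 × 2)
Step 3: [SO₂Cl₂] = 4.5 × e^(-0.34)
Step 4: [SO₂Cl₂] = 4.5 × 0.71177 = 3.203 M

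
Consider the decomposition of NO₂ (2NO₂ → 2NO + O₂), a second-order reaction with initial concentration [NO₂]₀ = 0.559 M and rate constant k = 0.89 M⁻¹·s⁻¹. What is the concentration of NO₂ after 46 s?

0.0234 M

Step 1: For a second-order reaction: 1/[NO₂] = 1/[NO₂]₀ + kt
Step 2: 1/[NO₂] = 1/0.559 + 0.89 × 46
Step 3: 1/[NO₂] = 1.789 + 40.94 = 42.73
Step 4: [NO₂] = 1/42.73 = 0.0234 M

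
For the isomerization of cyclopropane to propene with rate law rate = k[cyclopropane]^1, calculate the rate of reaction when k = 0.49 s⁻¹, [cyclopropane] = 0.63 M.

0.3087 M/s

Step 1: Identify the rate law: rate = k[cyclopropane]^1
Step 2: Substitute values: rate = 0.49 × (0.63)^1
Step 3: Calculate: rate = 0.49 × 0.63 = 0.3087 M/s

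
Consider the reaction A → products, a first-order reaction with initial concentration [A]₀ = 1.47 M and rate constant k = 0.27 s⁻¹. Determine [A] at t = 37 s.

6.741e-05 M

Step 1: For a first-order reaction: [A] = [A]₀ × e^(-kt)
Step 2: [A] = 1.47 × e^(-0.27 × 37)
Step 3: [A] = 1.47 × e^(-9.99)
Step 4: [A] = 1.47 × 4.58562e-05 = 6.741e-05 M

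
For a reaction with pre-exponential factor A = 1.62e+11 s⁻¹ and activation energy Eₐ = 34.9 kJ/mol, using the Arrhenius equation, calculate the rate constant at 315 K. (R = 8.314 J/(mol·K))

2.64e+05 s⁻¹

Step 1: Use the Arrhenius equation: k = A × exp(-Eₐ/RT)
Step 2: Convert Eₐ to J/mol: 34.9 kJ/mol = 34900 J/mol
Step 3: Calculate the exponent: -Eₐ/(RT) = -34900/(8.314 × 315) = -13.32615
Step 4: k = 1.62e+11 × exp(-13.32615)
Step 5: k = 1.62e+11 × 1.63127e-06 = 2.6427e+05 s⁻¹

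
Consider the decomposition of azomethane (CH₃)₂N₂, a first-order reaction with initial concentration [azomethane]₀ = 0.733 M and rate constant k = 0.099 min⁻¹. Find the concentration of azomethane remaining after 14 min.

0.1833 M

Step 1: For a first-order reaction: [azomethane] = [azomethane]₀ × e^(-kt)
Step 2: [azomethane] = 0.733 × e^(-0.099 × 14)
Step 3: [azomethane] = 0.733 × e^(-1.386)
Step 4: [azomethane] = 0.733 × 0.250074 = 0.1833 M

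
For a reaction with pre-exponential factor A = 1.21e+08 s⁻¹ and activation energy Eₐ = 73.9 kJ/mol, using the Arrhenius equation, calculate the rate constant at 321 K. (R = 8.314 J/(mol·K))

1.14e-04 s⁻¹

Step 1: Use the Arrhenius equation: k = A × exp(-Eₐ/RT)
Step 2: Convert Eₐ to J/mol: 73.9 kJ/mol = 73900 J/mol
Step 3: Calculate the exponent: -Eₐ/(RT) = -73900/(8.314 × 321) = -27.69041
Step 4: k = 1.21e+08 × exp(-27.69041)
Step 5: k = 1.21e+08 × 9.42340e-13 = 1.1402e-04 s⁻¹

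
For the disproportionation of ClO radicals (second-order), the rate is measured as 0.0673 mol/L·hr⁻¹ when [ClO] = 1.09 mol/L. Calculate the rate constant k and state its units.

0.05665 (mol/L)⁻¹·hr⁻¹

Step 1: rate = k[ClO]^2, so k = rate / [ClO]^2.
Step 2: k = 0.0673 / (1.09)^2 = 0.0673 / 1.188.
Step 3: k = 0.05665 (mol/L)⁻¹·hr⁻¹.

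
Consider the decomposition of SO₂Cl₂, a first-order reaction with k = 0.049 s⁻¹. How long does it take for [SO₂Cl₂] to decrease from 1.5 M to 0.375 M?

28.29 s

Step 1: For first-order: t = ln([SO₂Cl₂]₀/[SO₂Cl₂])/k
Step 2: t = ln(1.5/0.375)/0.049
Step 3: t = ln(4)/0.049
Step 4: t = 1.386/0.049 = 28.29 s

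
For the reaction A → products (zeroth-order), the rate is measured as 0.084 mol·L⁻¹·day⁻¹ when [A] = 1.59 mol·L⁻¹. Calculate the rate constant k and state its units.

0.084 mol·L⁻¹·day⁻¹

Step 1: For a zeroth-order reaction, rate = k (independent of concentration).
Step 2: k = rate = 0.084 mol·L⁻¹·day⁻¹.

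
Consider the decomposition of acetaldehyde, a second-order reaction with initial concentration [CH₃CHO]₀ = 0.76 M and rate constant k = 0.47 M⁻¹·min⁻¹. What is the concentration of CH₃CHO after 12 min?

0.1438 M

Step 1: For a second-order reaction: 1/[CH₃CHO] = 1/[CH₃CHO]₀ + kt
Step 2: 1/[CH₃CHO] = 1/0.76 + 0.47 × 12
Step 3: 1/[CH₃CHO] = 1.316 + 5.64 = 6.956
Step 4: [CH₃CHO] = 1/6.956 = 0.1438 M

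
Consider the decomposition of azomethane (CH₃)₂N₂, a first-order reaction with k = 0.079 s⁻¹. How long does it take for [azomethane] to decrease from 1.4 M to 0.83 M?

6.618 s

Step 1: For first-order: t = ln([azomethane]₀/[azomethane])/k
Step 2: t = ln(1.4/0.83)/0.079
Step 3: t = ln(1.687)/0.079
Step 4: t = 0.5228/0.079 = 6.618 s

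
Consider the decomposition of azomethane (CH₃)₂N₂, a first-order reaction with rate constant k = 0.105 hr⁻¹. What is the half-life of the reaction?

6.601 hr

Step 1: For a first-order reaction, t₁/₂ = ln(2)/k
Step 2: t₁/₂ = ln(2)/0.105
Step 3: t₁/₂ = 0.6931/0.105 = 6.601 hr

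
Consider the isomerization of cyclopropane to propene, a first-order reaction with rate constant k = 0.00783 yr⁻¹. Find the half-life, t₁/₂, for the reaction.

88.52 yr

Step 1: For a first-order reaction, t₁/₂ = ln(2)/k
Step 2: t₁/₂ = ln(2)/0.00783
Step 3: t₁/₂ = 0.6931/0.00783 = 88.52 yr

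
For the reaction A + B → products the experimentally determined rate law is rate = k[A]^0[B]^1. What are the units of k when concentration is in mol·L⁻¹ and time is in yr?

yr⁻¹

Step 1: Overall order = 0 + 1 = 1.
Step 2: rate has units mol·L⁻¹·yr⁻¹; [A]^0[B]^1 has units (mol·L⁻¹)^1.
Step 3: k = rate/([A]^0[B]^1), so units of k = (mol·L⁻¹)^(1-1)·yr⁻¹ = yr⁻¹.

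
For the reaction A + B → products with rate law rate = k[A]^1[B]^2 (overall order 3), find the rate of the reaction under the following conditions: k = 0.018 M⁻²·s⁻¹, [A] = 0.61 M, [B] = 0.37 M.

0.001503 M/s

Step 1: The rate law is rate = k[A]^1[B]^2, overall order = 1+2 = 3
Step 2: Substitute values: rate = 0.018 × (0.61)^1 × (0.37)^2
Step 3: rate = 0.018 × 0.61 × 0.1369 = 0.00150316 M/s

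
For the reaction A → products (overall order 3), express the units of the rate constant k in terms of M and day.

M⁻²·day⁻¹

Step 1: For overall order n, rate = k × (concentration)^n.
Step 2: Rate has units M·day⁻¹; concentration term has units M^3.
Step 3: k = rate / (concentration)^n, so units of k = M^(1-3)·day⁻¹ = M⁻²·day⁻¹.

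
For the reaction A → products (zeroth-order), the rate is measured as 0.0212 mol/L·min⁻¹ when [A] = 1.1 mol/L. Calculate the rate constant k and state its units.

0.0212 mol/L·min⁻¹

Step 1: For a zeroth-order reaction, rate = k (independent of concentration).
Step 2: k = rate = 0.0212 mol/L·min⁻¹.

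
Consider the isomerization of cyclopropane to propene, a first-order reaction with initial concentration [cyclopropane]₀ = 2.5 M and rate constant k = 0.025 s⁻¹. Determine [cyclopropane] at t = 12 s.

1.852 M

Step 1: For a first-order reaction: [cyclopropane] = [cyclopropane]₀ × e^(-kt)
Step 2: [cyclopropane] = 2.5 × e^(-0.025 × 12)
Step 3: [cyclopropane] = 2.5 × e^(-0.3)
Step 4: [cyclopropane] = 2.5 × 0.740818 = 1.852 M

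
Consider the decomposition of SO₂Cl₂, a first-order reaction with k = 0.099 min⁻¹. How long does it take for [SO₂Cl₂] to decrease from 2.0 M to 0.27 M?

20.23 min

Step 1: For first-order: t = ln([SO₂Cl₂]₀/[SO₂Cl₂])/k
Step 2: t = ln(2.0/0.27)/0.099
Step 3: t = ln(7.407)/0.099
Step 4: t = 2.002/0.099 = 20.23 min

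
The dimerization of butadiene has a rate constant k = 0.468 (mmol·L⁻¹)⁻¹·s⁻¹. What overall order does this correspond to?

second order (2)

Step 1: The units of k for an nth-order reaction are (concentration)^(1-n)·(time)⁻¹.
Step 2: Here k has units (mmol·L⁻¹)⁻¹·s⁻¹, so the concentration exponent is -1.
Step 3: 1 - n = -1 ⇒ n = 2. The reaction is second order.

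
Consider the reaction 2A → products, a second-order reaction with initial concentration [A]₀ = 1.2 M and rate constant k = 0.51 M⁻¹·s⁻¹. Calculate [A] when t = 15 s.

0.1179 M

Step 1: For a second-order reaction: 1/[A] = 1/[A]₀ + kt
Step 2: 1/[A] = 1/1.2 + 0.51 × 15
Step 3: 1/[A] = 0.8333 + 7.65 = 8.483
Step 4: [A] = 1/8.483 = 0.1179 M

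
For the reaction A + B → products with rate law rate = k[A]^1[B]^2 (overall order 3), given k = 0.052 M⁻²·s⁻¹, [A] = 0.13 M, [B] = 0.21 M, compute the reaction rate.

0.0002981 M/s

Step 1: The rate law is rate = k[A]^1[B]^2, overall order = 1+2 = 3
Step 2: Substitute values: rate = 0.052 × (0.13)^1 × (0.21)^2
Step 3: rate = 0.052 × 0.13 × 0.0441 = 0.000298116 M/s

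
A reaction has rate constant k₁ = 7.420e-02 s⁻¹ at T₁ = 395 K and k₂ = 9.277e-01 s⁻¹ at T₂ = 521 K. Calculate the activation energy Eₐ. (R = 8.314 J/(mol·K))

34.3 kJ/mol

Step 1: Use the two-temperature Arrhenius form: ln(k₂/k₁) = -Eₐ/R × (1/T₂ - 1/T₁)
Step 2: ln(k₂/k₁) = ln(9.277e-01/7.420e-02) = ln(12.5027) = 2.52594
Step 3: 1/T₂ - 1/T₁ = 1/521 - 1/395 = -6.122598e-04 K⁻¹
Step 4: Eₐ = -R × ln(k₂/k₁) / (1/T₂ - 1/T₁) = -8.314 × 2.52594 / -6.122598e-04
Step 5: Eₐ = 3.4300e+04 J/mol = 34.3 kJ/mol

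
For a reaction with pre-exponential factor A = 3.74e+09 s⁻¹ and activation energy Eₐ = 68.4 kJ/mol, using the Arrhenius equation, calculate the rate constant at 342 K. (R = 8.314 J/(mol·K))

1.34e-01 s⁻¹

Step 1: Use the Arrhenius equation: k = A × exp(-Eₐ/RT)
Step 2: Convert Eₐ to J/mol: 68.4 kJ/mol = 68400 J/mol
Step 3: Calculate the exponent: -Eₐ/(RT) = -68400/(8.314 × 342) = -24.05581
Step 4: k = 3.74e+09 × exp(-24.05581)
Step 5: k = 3.74e+09 × 3.57022e-11 = 1.3353e-01 s⁻¹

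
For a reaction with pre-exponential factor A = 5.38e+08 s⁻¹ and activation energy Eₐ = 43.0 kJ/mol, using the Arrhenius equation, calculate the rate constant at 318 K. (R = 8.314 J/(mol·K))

4.65e+01 s⁻¹

Step 1: Use the Arrhenius equation: k = A × exp(-Eₐ/RT)
Step 2: Convert Eₐ to J/mol: 43.0 kJ/mol = 43000 J/mol
Step 3: Calculate the exponent: -Eₐ/(RT) = -43000/(8.314 × 318) = -16.26415
Step 4: k = 5.38e+08 × exp(-16.26415)
Step 5: k = 5.38e+08 × 8.64111e-08 = 4.6489e+01 s⁻¹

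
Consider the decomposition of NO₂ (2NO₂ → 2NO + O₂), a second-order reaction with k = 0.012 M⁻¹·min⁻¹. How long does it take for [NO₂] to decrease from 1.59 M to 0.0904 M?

869.4 min

Step 1: For second-order: t = (1/[NO₂] - 1/[NO₂]₀)/k
Step 2: t = (1/0.0904 - 1/1.59)/0.012
Step 3: t = (11.06 - 0.6289)/0.012
Step 4: t = 10.43/0.012 = 869.4 min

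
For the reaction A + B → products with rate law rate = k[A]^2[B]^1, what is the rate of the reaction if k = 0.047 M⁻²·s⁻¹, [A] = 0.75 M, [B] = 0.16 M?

0.00423 M/s

Step 1: The rate law is rate = k[A]^2[B]^1
Step 2: Substitute: rate = 0.047 × (0.75)^2 × (0.16)^1
Step 3: rate = 0.047 × 0.5625 × 0.16 = 0.00423 M/s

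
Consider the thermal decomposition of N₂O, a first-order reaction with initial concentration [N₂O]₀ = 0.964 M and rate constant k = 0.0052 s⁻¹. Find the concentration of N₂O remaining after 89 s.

0.6069 M

Step 1: For a first-order reaction: [N₂O] = [N₂O]₀ × e^(-kt)
Step 2: [N₂O] = 0.964 × e^(-0.0052 × 89)
Step 3: [N₂O] = 0.964 × e^(-0.4628)
Step 4: [N₂O] = 0.964 × 0.629519 = 0.6069 M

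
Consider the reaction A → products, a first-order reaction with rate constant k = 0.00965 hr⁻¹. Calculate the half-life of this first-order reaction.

71.83 hr

Step 1: For a first-order reaction, t₁/₂ = ln(2)/k
Step 2: t₁/₂ = ln(2)/0.00965
Step 3: t₁/₂ = 0.6931/0.00965 = 71.83 hr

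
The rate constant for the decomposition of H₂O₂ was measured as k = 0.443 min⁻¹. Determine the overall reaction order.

first order (1)

Step 1: The units of k for an nth-order reaction are (concentration)^(1-n)·(time)⁻¹.
Step 2: Here k has units min⁻¹, so the concentration exponent is 0.
Step 3: 1 - n = 0 ⇒ n = 1. The reaction is first order.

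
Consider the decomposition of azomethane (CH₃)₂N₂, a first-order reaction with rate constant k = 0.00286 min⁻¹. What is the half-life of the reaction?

242.4 min

Step 1: For a first-order reaction, t₁/₂ = ln(2)/k
Step 2: t₁/₂ = ln(2)/0.00286
Step 3: t₁/₂ = 0.6931/0.00286 = 242.4 min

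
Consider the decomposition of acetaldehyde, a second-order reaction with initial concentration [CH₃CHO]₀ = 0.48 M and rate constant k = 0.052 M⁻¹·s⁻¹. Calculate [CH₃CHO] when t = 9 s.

0.392 M

Step 1: For a second-order reaction: 1/[CH₃CHO] = 1/[CH₃CHO]₀ + kt
Step 2: 1/[CH₃CHO] = 1/0.48 + 0.052 × 9
Step 3: 1/[CH₃CHO] = 2.083 + 0.468 = 2.551
Step 4: [CH₃CHO] = 1/2.551 = 0.392 M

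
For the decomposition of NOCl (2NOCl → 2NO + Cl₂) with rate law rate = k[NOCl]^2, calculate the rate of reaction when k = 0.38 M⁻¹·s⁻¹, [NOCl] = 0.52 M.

0.1028 M/s

Step 1: Identify the rate law: rate = k[NOCl]^2
Step 2: Substitute values: rate = 0.38 × (0.52)^2
Step 3: Calculate: rate = 0.38 × 0.2704 = 0.102752 M/s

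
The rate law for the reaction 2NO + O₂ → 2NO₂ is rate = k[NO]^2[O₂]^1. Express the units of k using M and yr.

M⁻²·yr⁻¹

Step 1: Overall order = 2 + 1 = 3.
Step 2: rate has units M·yr⁻¹; [NO]^2[O₂]^1 has units M^3.
Step 3: k = rate/([NO]^2[O₂]^1), so units of k = M^(1-3)·yr⁻¹ = M⁻²·yr⁻¹.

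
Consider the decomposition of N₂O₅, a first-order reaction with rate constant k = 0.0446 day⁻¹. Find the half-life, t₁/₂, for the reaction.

15.54 day

Step 1: For a first-order reaction, t₁/₂ = ln(2)/k
Step 2: t₁/₂ = ln(2)/0.0446
Step 3: t₁/₂ = 0.6931/0.0446 = 15.54 day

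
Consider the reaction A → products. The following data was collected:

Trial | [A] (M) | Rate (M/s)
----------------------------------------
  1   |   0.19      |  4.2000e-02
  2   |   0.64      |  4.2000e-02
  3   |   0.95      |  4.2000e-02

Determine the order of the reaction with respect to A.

zeroth order (0)

Step 1: Compare trials - when concentration changes, rate stays constant.
Step 2: rate₂/rate₁ = 4.2000e-02/4.2000e-02 = 1
Step 3: [A]₂/[A]₁ = 0.64/0.19 = 3.368
Step 4: Since rate ratio ≈ (conc ratio)^0, the reaction is zeroth order.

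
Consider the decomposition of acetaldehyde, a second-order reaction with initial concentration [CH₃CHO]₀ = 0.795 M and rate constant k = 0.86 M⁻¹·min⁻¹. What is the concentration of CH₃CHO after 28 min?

0.03947 M

Step 1: For a second-order reaction: 1/[CH₃CHO] = 1/[CH₃CHO]₀ + kt
Step 2: 1/[CH₃CHO] = 1/0.795 + 0.86 × 28
Step 3: 1/[CH₃CHO] = 1.258 + 24.08 = 25.34
Step 4: [CH₃CHO] = 1/25.34 = 0.03947 M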